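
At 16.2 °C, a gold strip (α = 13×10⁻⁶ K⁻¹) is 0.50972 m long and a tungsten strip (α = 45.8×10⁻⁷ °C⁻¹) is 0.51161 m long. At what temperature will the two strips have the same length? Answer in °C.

Equal length when α₁L₁ΔT − α₂L₂ΔT = L₂ − L₁ = 1.89×10⁻³ m
α₁L₁ = 6.62636×10⁻⁶, α₂L₂ = 2.3431738×10⁻⁶ → Δ(αL) = 4.2831862×10⁻⁶ m/K
ΔT = 1.89×10⁻³ / 4.2831862×10⁻⁶ = 441.260 K, so T = 16.2 + 441.260 = 457.460 °C

T = 457.5 °C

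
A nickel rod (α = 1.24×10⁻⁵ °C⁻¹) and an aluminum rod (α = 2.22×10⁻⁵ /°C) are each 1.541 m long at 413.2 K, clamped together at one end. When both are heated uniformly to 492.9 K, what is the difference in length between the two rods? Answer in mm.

ΔT = 79.7 K
nickel: ΔL = 1.24×10⁻⁵ × 1.541 m × 79.7 = 1.5229×10⁻³ m = 1.5229 mm
aluminum: ΔL = 2.22×10⁻⁵ × 1.541 m × 79.7 = 2.7266×10⁻³ m = 2.7266 mm
difference = 2.7266 − 1.5229 = 1.2037 mm

1.20 mm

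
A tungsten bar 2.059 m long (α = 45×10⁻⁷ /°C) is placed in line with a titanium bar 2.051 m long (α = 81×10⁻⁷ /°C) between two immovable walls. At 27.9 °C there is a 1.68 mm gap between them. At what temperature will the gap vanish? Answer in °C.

Gap closes when ΔL₁ + ΔL₂ = 1.68 mm = 1.68×10⁻³ m
(α₁L₁ + α₂L₂)ΔT = g
α₁L₁ + α₂L₂ = 45×10⁻⁷×2.059 + 81×10⁻⁷×2.051 = 2.58786×10⁻⁵ m/K
ΔT = 1.68×10⁻³ / 2.58786×10⁻⁵ = 64.919 K
T = 27.9 + 64.919 = 92.819 °C

T = 92.8 °C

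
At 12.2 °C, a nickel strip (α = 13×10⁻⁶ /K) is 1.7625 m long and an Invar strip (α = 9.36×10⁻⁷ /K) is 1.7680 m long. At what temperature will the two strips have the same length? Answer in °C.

Equal length when α₁L₁ΔT − α₂L₂ΔT = L₂ − L₁ = 5.50×10⁻³ m
α₁L₁ = 2.29125×10⁻⁵, α₂L₂ = 1.654848×10⁻⁶ → Δ(αL) = 2.1257652×10⁻⁵ m/K
ΔT = 5.50×10⁻³ / 2.1257652×10⁻⁵ = 258.730 K, so T = 12.2 + 258.730 = 270.930 °C

T = 270.9 °C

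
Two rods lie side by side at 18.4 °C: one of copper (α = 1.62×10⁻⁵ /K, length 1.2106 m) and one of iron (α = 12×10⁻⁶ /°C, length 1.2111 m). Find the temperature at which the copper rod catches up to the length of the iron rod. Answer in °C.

L₁(1 + α₁ΔT) = L₂(1 + α₂ΔT) ⇒ ΔT = (L₂ − L₁)/(α₁L₁ − α₂L₂)
L₂ − L₁ = 1.2111 − 1.2106 = 5.00×10⁻⁴ m
α₁L₁ − α₂L₂ = 1.62×10⁻⁵×1.2106 − 12×10⁻⁶×1.2111 = 5.07852×10⁻⁶ m/K
ΔT = 5.00×10⁻⁴ / 5.07852×10⁻⁶ = 98.454 K
T = 18.4 + 98.454 = 116.854 °C

T = 116.9 °C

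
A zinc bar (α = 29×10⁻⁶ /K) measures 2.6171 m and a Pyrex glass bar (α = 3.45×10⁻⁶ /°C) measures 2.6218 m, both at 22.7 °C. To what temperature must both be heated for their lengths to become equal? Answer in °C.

T = 93.01 °C

L₁(1 + α₁ΔT) = L₂(1 + α₂ΔT) ⇒ ΔT = (L₂ − L₁)/(α₁L₁ − α₂L₂)
L₂ − L₁ = 2.6218 − 2.6171 = 4.70×10⁻³ m
α₁L₁ − α₂L₂ = 29×10⁻⁶×2.6171 − 3.45×10⁻⁶×2.6218 = 6.685069×10⁻⁵ m/K
ΔT = 4.70×10⁻³ / 6.685069×10⁻⁵ = 70.3059 K
T = 22.7 + 70.3059 = 93.0059 °C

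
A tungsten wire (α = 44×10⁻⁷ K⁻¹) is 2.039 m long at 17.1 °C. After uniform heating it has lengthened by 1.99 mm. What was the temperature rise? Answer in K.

ΔT = 222 K

ΔL = αL₀ΔT ⇒ ΔT = ΔL / (αL₀)
ΔT = 1.99×10⁻³ m / (44×10⁻⁷ × 2.039 m) = 221.81 K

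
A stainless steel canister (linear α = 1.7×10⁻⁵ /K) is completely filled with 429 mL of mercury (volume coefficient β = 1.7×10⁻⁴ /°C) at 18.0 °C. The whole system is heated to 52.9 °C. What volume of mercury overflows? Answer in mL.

The canister also expands: β_container ≈ 3α = 5.1×10⁻⁵ /K
Net overflow = V₀(β_liq − 3α_cont)ΔT
β − 3α = 1.70×10⁻⁴ − 5.1×10⁻⁵ = 1.19×10⁻⁴ /K; ΔT = 34.9 K
ΔV = 429 × 1.19×10⁻⁴ × 34.9 = 1.78 mL

1.78 mL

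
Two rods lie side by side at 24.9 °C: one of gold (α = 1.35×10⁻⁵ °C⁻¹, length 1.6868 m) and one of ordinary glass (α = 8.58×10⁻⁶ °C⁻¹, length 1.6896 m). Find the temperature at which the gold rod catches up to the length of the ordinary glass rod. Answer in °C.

T = 363.3 °C

L₁(1 + α₁ΔT) = L₂(1 + α₂ΔT) ⇒ ΔT = (L₂ − L₁)/(α₁L₁ − α₂L₂)
L₂ − L₁ = 1.6896 − 1.6868 = 2.80×10⁻³ m
α₁L₁ − α₂L₂ = 1.35×10⁻⁵×1.6868 − 8.58×10⁻⁶×1.6896 = 8.275032×10⁻⁶ m/K
ΔT = 2.80×10⁻³ / 8.275032×10⁻⁶ = 338.367 K
T = 24.9 + 338.367 = 363.267 °C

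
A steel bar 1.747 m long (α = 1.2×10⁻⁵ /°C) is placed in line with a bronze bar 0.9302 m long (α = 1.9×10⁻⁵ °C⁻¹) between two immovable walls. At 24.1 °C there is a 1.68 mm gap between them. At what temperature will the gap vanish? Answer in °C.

α₁L₁ = 2.0964×10⁻⁵ m/K, α₂L₂ = 1.76738×10⁻⁵ m/K → total 3.86378×10⁻⁵ m/K
ΔT = g/(α₁L₁+α₂L₂) = 1.68×10⁻³ / 3.86378×10⁻⁵ = 43.481 K
T = 24.1 + 43.481 = 67.581 °C

T = 67.6 °C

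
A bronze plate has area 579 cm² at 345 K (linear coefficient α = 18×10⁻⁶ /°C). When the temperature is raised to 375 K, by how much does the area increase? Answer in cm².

ΔA = 0.625 cm²

Area coefficient ≈ 2α; |ΔT| = 30 K
ΔA = 2αA₀ΔT = 2(18×10⁻⁶)(579)(30) = 0.625 cm²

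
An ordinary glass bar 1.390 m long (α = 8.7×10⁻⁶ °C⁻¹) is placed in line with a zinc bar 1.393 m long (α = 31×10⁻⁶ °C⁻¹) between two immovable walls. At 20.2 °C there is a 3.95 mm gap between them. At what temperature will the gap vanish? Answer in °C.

T = 91.7 °C

α₁L₁ = 1.2093×10⁻⁵ m/K, α₂L₂ = 4.3183×10⁻⁵ m/K → total 5.5276×10⁻⁵ m/K
ΔT = g/(α₁L₁+α₂L₂) = 3.95×10⁻³ / 5.5276×10⁻⁵ = 71.460 K
T = 20.2 + 71.460 = 91.660 °C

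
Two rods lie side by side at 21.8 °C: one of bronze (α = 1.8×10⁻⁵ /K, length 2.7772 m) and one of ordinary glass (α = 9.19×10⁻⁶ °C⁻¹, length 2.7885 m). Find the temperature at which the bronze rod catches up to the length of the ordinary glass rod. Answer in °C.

T = 485.6 °C

Equal length when α₁L₁ΔT − α₂L₂ΔT = L₂ − L₁ = 1.13×10⁻² m
α₁L₁ = 4.99896×10⁻⁵, α₂L₂ = 2.5626315×10⁻⁵ → Δ(αL) = 2.4363285×10⁻⁵ m/K
ΔT = 1.13×10⁻² / 2.4363285×10⁻⁵ = 463.813 K, so T = 21.8 + 463.813 = 485.613 °C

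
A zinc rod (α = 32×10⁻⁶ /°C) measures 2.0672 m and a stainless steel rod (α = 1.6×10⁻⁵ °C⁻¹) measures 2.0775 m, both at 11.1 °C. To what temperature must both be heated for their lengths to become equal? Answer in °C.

T = 324.1 °C

Equal length when α₁L₁ΔT − α₂L₂ΔT = L₂ − L₁ = 1.03×10⁻² m
α₁L₁ = 6.61504×10⁻⁵, α₂L₂ = 3.324×10⁻⁵ → Δ(αL) = 3.29104×10⁻⁵ m/K
ΔT = 1.03×10⁻² / 3.29104×10⁻⁵ = 312.971 K, so T = 11.1 + 312.971 = 324.071 °C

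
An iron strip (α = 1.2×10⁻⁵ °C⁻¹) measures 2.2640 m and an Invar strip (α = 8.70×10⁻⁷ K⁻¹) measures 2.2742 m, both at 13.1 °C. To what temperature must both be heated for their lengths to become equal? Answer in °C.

T = 418.0 °C

Equal length when α₁L₁ΔT − α₂L₂ΔT = L₂ − L₁ = 1.02×10⁻² m
α₁L₁ = 2.7168×10⁻⁵, α₂L₂ = 1.978554×10⁻⁶ → Δ(αL) = 2.5189446×10⁻⁵ m/K
ΔT = 1.02×10⁻² / 2.5189446×10⁻⁵ = 404.931 K, so T = 13.1 + 404.931 = 418.031 °C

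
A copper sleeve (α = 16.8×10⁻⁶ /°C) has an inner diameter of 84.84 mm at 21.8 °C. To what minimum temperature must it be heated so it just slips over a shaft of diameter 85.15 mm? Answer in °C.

Required Δd = 85.15 − 84.84 = 0.31 mm
Δd = αd₀ΔT ⇒ ΔT = Δd/(αd₀) = 0.31 / (16.8×10⁻⁶ × 84.84) = 217.50 K
T_min = 21.8 + 217.50 = 239.30 °C

T = 239 °C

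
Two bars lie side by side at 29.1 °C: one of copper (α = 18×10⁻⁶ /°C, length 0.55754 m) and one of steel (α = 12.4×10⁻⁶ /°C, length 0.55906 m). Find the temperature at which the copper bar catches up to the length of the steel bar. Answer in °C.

Equal length when α₁L₁ΔT − α₂L₂ΔT = L₂ − L₁ = 1.52×10⁻³ m
α₁L₁ = 1.003572×10⁻⁵, α₂L₂ = 6.932344×10⁻⁶ → Δ(αL) = 3.103376×10⁻⁶ m/K
ΔT = 1.52×10⁻³ / 3.103376×10⁻⁶ = 489.789 K, so T = 29.1 + 489.789 = 518.889 °C

T = 518.9 °C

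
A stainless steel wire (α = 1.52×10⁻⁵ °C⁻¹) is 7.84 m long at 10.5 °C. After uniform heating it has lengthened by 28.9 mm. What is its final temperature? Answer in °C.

ΔL = αL₀ΔT ⇒ ΔT = ΔL / (αL₀)
ΔT = 28.9×10⁻³ m / (1.52×10⁻⁵ × 7.84 m) = 242.51 K
T = 10.5 + 242.51 = 253.01 °C

T = 253 °C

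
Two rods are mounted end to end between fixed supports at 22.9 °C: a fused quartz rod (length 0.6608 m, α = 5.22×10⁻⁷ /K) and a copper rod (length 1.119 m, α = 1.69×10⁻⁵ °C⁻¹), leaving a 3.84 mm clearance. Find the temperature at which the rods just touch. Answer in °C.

α₁L₁ = 3.449376×10⁻⁷ m/K, α₂L₂ = 1.89111×10⁻⁵ m/K → total 1.92560376×10⁻⁵ m/K
ΔT = g/(α₁L₁+α₂L₂) = 3.84×10⁻³ / 1.92560376×10⁻⁵ = 199.42 K
T = 22.9 + 199.42 = 222.32 °C

T = 222 °C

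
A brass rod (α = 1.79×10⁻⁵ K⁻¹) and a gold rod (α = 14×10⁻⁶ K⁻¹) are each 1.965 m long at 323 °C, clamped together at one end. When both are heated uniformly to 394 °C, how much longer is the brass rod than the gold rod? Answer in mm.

0.544 mm

ΔT = 71 K
brass: ΔL = 1.79×10⁻⁵ × 1.965 m × 71 = 2.4973×10⁻³ m = 2.4973 mm
gold: ΔL = 14×10⁻⁶ × 1.965 m × 71 = 1.9532×10⁻³ m = 1.9532 mm
difference = 2.4973 − 1.9532 = 0.5441 mm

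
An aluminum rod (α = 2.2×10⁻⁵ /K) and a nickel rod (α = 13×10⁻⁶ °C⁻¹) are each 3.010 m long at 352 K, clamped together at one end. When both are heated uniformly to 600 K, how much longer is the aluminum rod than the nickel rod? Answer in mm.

ΔT = 248 K
aluminum: ΔL = 2.2×10⁻⁵ × 3.010 m × 248 = 1.6423×10⁻² m = 16.423 mm
nickel: ΔL = 13×10⁻⁶ × 3.010 m × 248 = 9.7042×10⁻³ m = 9.7042 mm
difference = 16.423 − 9.7042 = 6.7188 mm

6.72 mm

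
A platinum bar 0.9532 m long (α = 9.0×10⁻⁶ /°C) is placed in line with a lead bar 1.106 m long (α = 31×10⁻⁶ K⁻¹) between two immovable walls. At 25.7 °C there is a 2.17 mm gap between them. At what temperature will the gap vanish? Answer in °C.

α₁L₁ = 8.5788×10⁻⁶ m/K, α₂L₂ = 3.4286×10⁻⁵ m/K → total 4.28648×10⁻⁵ m/K
ΔT = g/(α₁L₁+α₂L₂) = 2.17×10⁻³ / 4.28648×10⁻⁵ = 50.624 K
T = 25.7 + 50.624 = 76.324 °C

T = 76.3 °C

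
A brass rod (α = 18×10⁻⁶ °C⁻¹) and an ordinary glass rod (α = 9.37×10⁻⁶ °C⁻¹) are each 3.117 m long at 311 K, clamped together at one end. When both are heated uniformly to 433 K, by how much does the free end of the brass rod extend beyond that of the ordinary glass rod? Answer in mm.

ΔT = 122 K
brass: ΔL = 18×10⁻⁶ × 3.117 m × 122 = 6.8449×10⁻³ m = 6.8449 mm
ordinary glass: ΔL = 9.37×10⁻⁶ × 3.117 m × 122 = 3.5632×10⁻³ m = 3.5632 mm
difference = 6.8449 − 3.5632 = 3.2817 mm

3.28 mm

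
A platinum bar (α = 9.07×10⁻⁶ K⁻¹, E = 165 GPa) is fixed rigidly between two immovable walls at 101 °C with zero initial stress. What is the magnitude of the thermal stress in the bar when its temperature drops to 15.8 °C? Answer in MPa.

Fully constrained: the free strain ε = αΔT is blocked, so σ = Eε = EαΔT.
|ΔT| = 85.2 K
σ = 165×10⁹ × 9.07×10⁻⁶ × 85.2 = 1.28×10⁸ Pa

σ = 128 MPa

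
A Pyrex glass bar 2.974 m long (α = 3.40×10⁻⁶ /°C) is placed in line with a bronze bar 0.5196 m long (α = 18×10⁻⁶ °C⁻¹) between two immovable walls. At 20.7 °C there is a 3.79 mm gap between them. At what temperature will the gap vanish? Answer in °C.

T = 215 °C

Gap closes when ΔL₁ + ΔL₂ = 3.79 mm = 3.79×10⁻³ m
(α₁L₁ + α₂L₂)ΔT = g
α₁L₁ + α₂L₂ = 3.40×10⁻⁶×2.974 + 18×10⁻⁶×0.5196 = 1.94644×10⁻⁵ m/K
ΔT = 3.79×10⁻³ / 1.94644×10⁻⁵ = 194.71 K
T = 20.7 + 194.71 = 215.41 °C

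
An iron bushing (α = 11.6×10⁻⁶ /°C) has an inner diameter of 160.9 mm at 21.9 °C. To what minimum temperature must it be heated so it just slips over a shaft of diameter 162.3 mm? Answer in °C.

T = 772 °C

Required Δd = 162.3 − 160.9 = 1.4 mm
Δd = αd₀ΔT ⇒ ΔT = Δd/(αd₀) = 1.4 / (11.6×10⁻⁶ × 160.9) = 750.09 K
T_min = 21.9 + 750.09 = 771.99 °C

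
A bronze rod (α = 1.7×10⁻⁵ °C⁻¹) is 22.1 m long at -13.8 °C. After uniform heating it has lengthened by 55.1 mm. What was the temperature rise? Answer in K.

ΔT = 147 K

ΔL = αL₀ΔT ⇒ ΔT = ΔL / (αL₀)
ΔT = 55.1×10⁻³ m / (1.7×10⁻⁵ × 22.1 m) = 146.66 K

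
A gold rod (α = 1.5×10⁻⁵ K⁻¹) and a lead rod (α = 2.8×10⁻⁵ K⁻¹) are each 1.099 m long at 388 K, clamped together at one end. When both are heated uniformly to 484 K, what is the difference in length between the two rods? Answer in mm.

ΔT = 96 K
gold: ΔL = 1.5×10⁻⁵ × 1.099 m × 96 = 1.5826×10⁻³ m = 1.5826 mm
lead: ΔL = 2.8×10⁻⁵ × 1.099 m × 96 = 2.9541×10⁻³ m = 2.9541 mm
difference = 2.9541 − 1.5826 = 1.3715 mm

1.37 mm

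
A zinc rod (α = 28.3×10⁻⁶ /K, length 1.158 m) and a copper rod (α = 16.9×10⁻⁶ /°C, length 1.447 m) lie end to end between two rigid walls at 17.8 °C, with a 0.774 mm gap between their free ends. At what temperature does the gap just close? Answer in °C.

Gap closes when ΔL₁ + ΔL₂ = 0.774 mm = 7.74×10⁻⁴ m
(α₁L₁ + α₂L₂)ΔT = g
α₁L₁ + α₂L₂ = 28.3×10⁻⁶×1.158 + 16.9×10⁻⁶×1.447 = 5.72257×10⁻⁵ m/K
ΔT = 7.74×10⁻⁴ / 5.72257×10⁻⁵ = 13.525 K
T = 17.8 + 13.525 = 31.325 °C

T = 31.3 °C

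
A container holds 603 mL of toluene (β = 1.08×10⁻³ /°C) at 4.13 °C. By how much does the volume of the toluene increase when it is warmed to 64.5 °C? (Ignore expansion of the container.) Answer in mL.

|ΔT| = |64.5 − 4.13| = 60.37 K
ΔV = βV₀ΔT = (1.08×10⁻³)(603)(60.37) = 39.3 mL

ΔV = 39.3 mL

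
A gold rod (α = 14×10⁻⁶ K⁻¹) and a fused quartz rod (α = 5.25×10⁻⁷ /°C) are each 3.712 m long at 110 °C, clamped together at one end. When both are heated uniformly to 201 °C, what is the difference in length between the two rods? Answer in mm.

ΔT = 91 K
gold: ΔL = 14×10⁻⁶ × 3.712 m × 91 = 4.7291×10⁻³ m = 4.7291 mm
fused quartz: ΔL = 5.25×10⁻⁷ × 3.712 m × 91 = 1.7734×10⁻⁴ m = 0.17734 mm
difference = 4.7291 − 0.17734 = 4.55176 mm

4.55 mm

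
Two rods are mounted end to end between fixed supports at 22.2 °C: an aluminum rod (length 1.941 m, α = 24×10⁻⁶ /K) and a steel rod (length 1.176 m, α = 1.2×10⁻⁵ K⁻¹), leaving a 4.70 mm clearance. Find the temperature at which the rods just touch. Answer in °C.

T = 99.6 °C

α₁L₁ = 4.6584×10⁻⁵ m/K, α₂L₂ = 1.4112×10⁻⁵ m/K → total 6.0696×10⁻⁵ m/K
ΔT = g/(α₁L₁+α₂L₂) = 4.70×10⁻³ / 6.0696×10⁻⁵ = 77.435 K
T = 22.2 + 77.435 = 99.635 °C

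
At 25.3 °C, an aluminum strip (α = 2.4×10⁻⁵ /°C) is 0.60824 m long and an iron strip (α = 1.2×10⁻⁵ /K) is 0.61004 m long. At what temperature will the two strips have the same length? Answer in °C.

T = 272.6 °C

L₁(1 + α₁ΔT) = L₂(1 + α₂ΔT) ⇒ ΔT = (L₂ − L₁)/(α₁L₁ − α₂L₂)
L₂ − L₁ = 0.61004 − 0.60824 = 1.80×10⁻³ m
α₁L₁ − α₂L₂ = 2.4×10⁻⁵×0.60824 − 1.2×10⁻⁵×0.61004 = 7.27728×10⁻⁶ m/K
ΔT = 1.80×10⁻³ / 7.27728×10⁻⁶ = 247.345 K
T = 25.3 + 247.345 = 272.645 °C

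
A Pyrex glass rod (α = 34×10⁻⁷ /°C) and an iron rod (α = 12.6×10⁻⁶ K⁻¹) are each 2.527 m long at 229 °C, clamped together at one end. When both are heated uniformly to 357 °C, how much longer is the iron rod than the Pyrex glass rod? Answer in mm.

2.98 mm

ΔT = 128 K
Pyrex glass: ΔL = 34×10⁻⁷ × 2.527 m × 128 = 1.0998×10⁻³ m = 1.0998 mm
iron: ΔL = 12.6×10⁻⁶ × 2.527 m × 128 = 4.0755×10⁻³ m = 4.0755 mm
difference = 4.0755 − 1.0998 = 2.9757 mm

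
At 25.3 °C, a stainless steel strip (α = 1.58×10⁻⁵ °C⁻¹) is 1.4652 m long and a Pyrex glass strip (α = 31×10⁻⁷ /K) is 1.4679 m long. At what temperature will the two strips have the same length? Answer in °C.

T = 170.5 °C

Equal length when α₁L₁ΔT − α₂L₂ΔT = L₂ − L₁ = 2.70×10⁻³ m
α₁L₁ = 2.315016×10⁻⁵, α₂L₂ = 4.55049×10⁻⁶ → Δ(αL) = 1.859967×10⁻⁵ m/K
ΔT = 2.70×10⁻³ / 1.859967×10⁻⁵ = 145.164 K, so T = 25.3 + 145.164 = 170.464 °C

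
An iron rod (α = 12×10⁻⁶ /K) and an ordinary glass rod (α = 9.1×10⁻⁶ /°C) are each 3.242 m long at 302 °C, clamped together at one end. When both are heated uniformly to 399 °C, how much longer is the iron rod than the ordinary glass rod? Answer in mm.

0.912 mm

ΔT = 97 K
iron: ΔL = 12×10⁻⁶ × 3.242 m × 97 = 3.7737×10⁻³ m = 3.7737 mm
ordinary glass: ΔL = 9.1×10⁻⁶ × 3.242 m × 97 = 2.8617×10⁻³ m = 2.8617 mm
difference = 3.7737 − 2.8617 = 0.9120 mm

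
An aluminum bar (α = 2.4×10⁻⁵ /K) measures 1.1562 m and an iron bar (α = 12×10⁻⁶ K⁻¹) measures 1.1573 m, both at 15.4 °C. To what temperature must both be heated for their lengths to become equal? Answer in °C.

Equal length when α₁L₁ΔT − α₂L₂ΔT = L₂ − L₁ = 1.10×10⁻³ m
α₁L₁ = 2.77488×10⁻⁵, α₂L₂ = 1.38876×10⁻⁵ → Δ(αL) = 1.38612×10⁻⁵ m/K
ΔT = 1.10×10⁻³ / 1.38612×10⁻⁵ = 79.3582 K, so T = 15.4 + 79.3582 = 94.7582 °C

T = 94.76 °C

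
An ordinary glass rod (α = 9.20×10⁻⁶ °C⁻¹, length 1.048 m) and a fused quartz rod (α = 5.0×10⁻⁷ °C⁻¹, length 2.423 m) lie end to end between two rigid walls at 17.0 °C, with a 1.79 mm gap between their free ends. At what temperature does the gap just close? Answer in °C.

Gap closes when ΔL₁ + ΔL₂ = 1.79 mm = 1.79×10⁻³ m
(α₁L₁ + α₂L₂)ΔT = g
α₁L₁ + α₂L₂ = 9.20×10⁻⁶×1.048 + 5.0×10⁻⁷×2.423 = 1.08531×10⁻⁵ m/K
ΔT = 1.79×10⁻³ / 1.08531×10⁻⁵ = 164.93 K
T = 17.0 + 164.93 = 181.93 °C

T = 182 °C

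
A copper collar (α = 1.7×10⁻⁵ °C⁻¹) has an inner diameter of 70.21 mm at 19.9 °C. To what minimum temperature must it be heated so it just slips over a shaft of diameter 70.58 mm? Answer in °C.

Required Δd = 70.58 − 70.21 = 0.37 mm
Δd = αd₀ΔT ⇒ ΔT = Δd/(αd₀) = 0.37 / (1.7×10⁻⁵ × 70.21) = 309.99 K
T_min = 19.9 + 309.99 = 329.89 °C

T = 330 °C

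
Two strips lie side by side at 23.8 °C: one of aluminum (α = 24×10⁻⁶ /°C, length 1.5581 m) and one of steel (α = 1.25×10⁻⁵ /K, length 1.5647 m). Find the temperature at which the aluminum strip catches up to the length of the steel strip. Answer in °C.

T = 393.8 °C

L₁(1 + α₁ΔT) = L₂(1 + α₂ΔT) ⇒ ΔT = (L₂ − L₁)/(α₁L₁ − α₂L₂)
L₂ − L₁ = 1.5647 − 1.5581 = 6.60×10⁻³ m
α₁L₁ − α₂L₂ = 24×10⁻⁶×1.5581 − 1.25×10⁻⁵×1.5647 = 1.783565×10⁻⁵ m/K
ΔT = 6.60×10⁻³ / 1.783565×10⁻⁵ = 370.045 K
T = 23.8 + 370.045 = 393.845 °C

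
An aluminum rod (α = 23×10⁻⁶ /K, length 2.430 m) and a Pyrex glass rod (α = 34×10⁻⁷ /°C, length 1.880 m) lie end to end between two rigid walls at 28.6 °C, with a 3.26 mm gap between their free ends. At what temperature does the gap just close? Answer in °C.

Gap closes when ΔL₁ + ΔL₂ = 3.26 mm = 3.26×10⁻³ m
(α₁L₁ + α₂L₂)ΔT = g
α₁L₁ + α₂L₂ = 23×10⁻⁶×2.430 + 34×10⁻⁷×1.880 = 6.2282×10⁻⁵ m/K
ΔT = 3.26×10⁻³ / 6.2282×10⁻⁵ = 52.343 K
T = 28.6 + 52.343 = 80.943 °C

T = 80.9 °C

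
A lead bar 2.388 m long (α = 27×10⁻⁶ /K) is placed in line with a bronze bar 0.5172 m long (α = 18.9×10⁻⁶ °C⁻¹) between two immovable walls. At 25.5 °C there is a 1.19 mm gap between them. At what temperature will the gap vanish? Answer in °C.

T = 41.5 °C

α₁L₁ = 6.4476×10⁻⁵ m/K, α₂L₂ = 9.77508×10⁻⁶ m/K → total 7.425108×10⁻⁵ m/K
ΔT = g/(α₁L₁+α₂L₂) = 1.19×10⁻³ / 7.425108×10⁻⁵ = 16.027 K
T = 25.5 + 16.027 = 41.527 °C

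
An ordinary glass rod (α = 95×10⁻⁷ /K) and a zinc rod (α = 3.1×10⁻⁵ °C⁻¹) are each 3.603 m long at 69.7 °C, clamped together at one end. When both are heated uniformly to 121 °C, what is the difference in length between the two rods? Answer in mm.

3.97 mm

ΔT = 51.3 K
ordinary glass: ΔL = 95×10⁻⁷ × 3.603 m × 51.3 = 1.7559×10⁻³ m = 1.7559 mm
zinc: ΔL = 3.1×10⁻⁵ × 3.603 m × 51.3 = 5.7299×10⁻³ m = 5.7299 mm
difference = 5.7299 − 1.7559 = 3.9740 mm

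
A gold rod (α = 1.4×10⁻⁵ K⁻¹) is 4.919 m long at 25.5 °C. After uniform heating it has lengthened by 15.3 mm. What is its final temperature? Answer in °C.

T = 248 °C

ΔL = αL₀ΔT ⇒ ΔT = ΔL / (αL₀)
ΔT = 15.3×10⁻³ m / (1.4×10⁻⁵ × 4.919 m) = 222.17 K
T = 25.5 + 222.17 = 247.67 °C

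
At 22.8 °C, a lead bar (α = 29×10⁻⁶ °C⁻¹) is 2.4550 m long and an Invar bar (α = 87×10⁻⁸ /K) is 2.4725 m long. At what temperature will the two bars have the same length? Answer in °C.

Equal length when α₁L₁ΔT − α₂L₂ΔT = L₂ − L₁ = 1.75×10⁻² m
α₁L₁ = 7.1195×10⁻⁵, α₂L₂ = 2.151075×10⁻⁶ → Δ(αL) = 6.9043925×10⁻⁵ m/K
ΔT = 1.75×10⁻² / 6.9043925×10⁻⁵ = 253.462 K, so T = 22.8 + 253.462 = 276.262 °C

T = 276.3 °C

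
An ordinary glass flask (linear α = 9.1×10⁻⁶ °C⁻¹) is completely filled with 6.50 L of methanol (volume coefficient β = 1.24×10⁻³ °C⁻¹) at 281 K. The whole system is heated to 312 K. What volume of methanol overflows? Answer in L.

0.244 L

The flask also expands: β_container ≈ 3α = 2.73×10⁻⁵ /K
Net overflow = V₀(β_liq − 3α_cont)ΔT
β − 3α = 1.24×10⁻³ − 2.73×10⁻⁵ = 1.2127×10⁻³ /K; ΔT = 31 K
ΔV = 6.50 × 1.2127×10⁻³ × 31 = 0.244 L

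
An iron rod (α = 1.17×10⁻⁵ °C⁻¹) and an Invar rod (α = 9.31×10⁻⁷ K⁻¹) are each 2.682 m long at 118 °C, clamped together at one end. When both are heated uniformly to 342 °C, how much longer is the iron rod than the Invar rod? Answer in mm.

6.47 mm

ΔT = 224 K
iron: ΔL = 1.17×10⁻⁵ × 2.682 m × 224 = 7.0290×10⁻³ m = 7.0290 mm
Invar: ΔL = 9.31×10⁻⁷ × 2.682 m × 224 = 5.5932×10⁻⁴ m = 0.55932 mm
difference = 7.0290 − 0.55932 = 6.46968 mm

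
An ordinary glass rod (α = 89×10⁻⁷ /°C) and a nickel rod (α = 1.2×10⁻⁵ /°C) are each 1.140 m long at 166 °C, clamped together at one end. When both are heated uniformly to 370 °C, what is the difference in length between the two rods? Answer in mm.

ΔT = 204 K
ordinary glass: ΔL = 89×10⁻⁷ × 1.140 m × 204 = 2.0698×10⁻³ m = 2.0698 mm
nickel: ΔL = 1.2×10⁻⁵ × 1.140 m × 204 = 2.7907×10⁻³ m = 2.7907 mm
difference = 2.7907 − 2.0698 = 0.7209 mm

0.721 mm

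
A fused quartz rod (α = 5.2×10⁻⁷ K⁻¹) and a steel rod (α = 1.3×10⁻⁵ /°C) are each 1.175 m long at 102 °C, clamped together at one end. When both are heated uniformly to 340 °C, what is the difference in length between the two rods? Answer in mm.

ΔT = 238 K
fused quartz: ΔL = 5.2×10⁻⁷ × 1.175 m × 238 = 1.4542×10⁻⁴ m = 0.14542 mm
steel: ΔL = 1.3×10⁻⁵ × 1.175 m × 238 = 3.6355×10⁻³ m = 3.6355 mm
difference = 3.6355 − 0.14542 = 3.49008 mm

3.49 mm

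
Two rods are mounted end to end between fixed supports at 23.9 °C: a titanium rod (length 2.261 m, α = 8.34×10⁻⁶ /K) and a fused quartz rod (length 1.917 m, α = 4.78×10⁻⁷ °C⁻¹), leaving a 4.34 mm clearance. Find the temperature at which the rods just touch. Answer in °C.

α₁L₁ = 1.885674×10⁻⁵ m/K, α₂L₂ = 9.16326×10⁻⁷ m/K → total 1.9773066×10⁻⁵ m/K
ΔT = g/(α₁L₁+α₂L₂) = 4.34×10⁻³ / 1.9773066×10⁻⁵ = 219.49 K
T = 23.9 + 219.49 = 243.39 °C

T = 243 °C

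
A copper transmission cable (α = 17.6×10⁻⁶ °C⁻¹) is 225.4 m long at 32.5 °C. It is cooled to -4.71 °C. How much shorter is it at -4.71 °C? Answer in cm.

|ΔT| = |-4.71 − 32.5| = 37.21 K
ΔL = αL₀ΔT = (17.6×10⁻⁶)(225.4)(37.21) = 1.48×10⁻¹ m

ΔL = 14.8 cm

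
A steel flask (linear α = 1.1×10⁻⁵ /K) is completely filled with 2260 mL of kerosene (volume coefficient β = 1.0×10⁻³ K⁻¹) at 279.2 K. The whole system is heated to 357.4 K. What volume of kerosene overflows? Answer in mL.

171 mL

The flask also expands: β_container ≈ 3α = 3.3×10⁻⁵ /K
Net overflow = V₀(β_liq − 3α_cont)ΔT
β − 3α = 1.00×10⁻³ − 3.3×10⁻⁵ = 9.67×10⁻⁴ /K; ΔT = 78.2 K
ΔV = 2260 × 9.67×10⁻⁴ × 78.2 = 171 mL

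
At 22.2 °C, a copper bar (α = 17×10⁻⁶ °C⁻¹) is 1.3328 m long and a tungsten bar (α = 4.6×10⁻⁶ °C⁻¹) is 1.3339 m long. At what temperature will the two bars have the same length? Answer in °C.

T = 88.78 °C

Equal length when α₁L₁ΔT − α₂L₂ΔT = L₂ − L₁ = 1.10×10⁻³ m
α₁L₁ = 2.26576×10⁻⁵, α₂L₂ = 6.13594×10⁻⁶ → Δ(αL) = 1.652166×10⁻⁵ m/K
ΔT = 1.10×10⁻³ / 1.652166×10⁻⁵ = 66.5793 K, so T = 22.2 + 66.5793 = 88.7793 °C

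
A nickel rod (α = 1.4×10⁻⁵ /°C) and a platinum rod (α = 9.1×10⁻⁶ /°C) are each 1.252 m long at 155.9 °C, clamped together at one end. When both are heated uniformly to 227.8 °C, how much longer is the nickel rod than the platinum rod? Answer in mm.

0.441 mm

ΔT = 71.9 K
nickel: ΔL = 1.4×10⁻⁵ × 1.252 m × 71.9 = 1.2603×10⁻³ m = 1.2603 mm
platinum: ΔL = 9.1×10⁻⁶ × 1.252 m × 71.9 = 8.1917×10⁻⁴ m = 0.81917 mm
difference = 1.2603 − 0.81917 = 0.44113 mm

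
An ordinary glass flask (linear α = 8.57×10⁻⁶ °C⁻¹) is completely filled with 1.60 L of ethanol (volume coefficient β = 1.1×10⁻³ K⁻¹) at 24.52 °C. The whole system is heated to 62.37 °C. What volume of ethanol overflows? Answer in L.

0.0651 L

The flask also expands: β_container ≈ 3α = 2.571×10⁻⁵ /K
Net overflow = V₀(β_liq − 3α_cont)ΔT
β − 3α = 1.10×10⁻³ − 2.571×10⁻⁵ = 1.07429×10⁻³ /K; ΔT = 37.85 K
ΔV = 1.60 × 1.07429×10⁻³ × 37.85 = 0.0651 L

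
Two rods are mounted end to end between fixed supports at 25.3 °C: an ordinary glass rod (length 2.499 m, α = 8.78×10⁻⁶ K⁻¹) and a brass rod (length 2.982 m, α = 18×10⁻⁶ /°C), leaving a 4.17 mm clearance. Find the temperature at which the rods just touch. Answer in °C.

α₁L₁ = 2.194122×10⁻⁵ m/K, α₂L₂ = 5.3676×10⁻⁵ m/K → total 7.561722×10⁻⁵ m/K
ΔT = g/(α₁L₁+α₂L₂) = 4.17×10⁻³ / 7.561722×10⁻⁵ = 55.146 K
T = 25.3 + 55.146 = 80.446 °C

T = 80.4 °C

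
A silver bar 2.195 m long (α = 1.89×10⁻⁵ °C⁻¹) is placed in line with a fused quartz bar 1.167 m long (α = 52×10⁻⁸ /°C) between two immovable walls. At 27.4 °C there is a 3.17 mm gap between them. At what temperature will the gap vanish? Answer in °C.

Gap closes when ΔL₁ + ΔL₂ = 3.17 mm = 3.17×10⁻³ m
(α₁L₁ + α₂L₂)ΔT = g
α₁L₁ + α₂L₂ = 1.89×10⁻⁵×2.195 + 52×10⁻⁸×1.167 = 4.209234×10⁻⁵ m/K
ΔT = 3.17×10⁻³ / 4.209234×10⁻⁵ = 75.31 K
T = 27.4 + 75.31 = 102.71 °C

T = 103 °C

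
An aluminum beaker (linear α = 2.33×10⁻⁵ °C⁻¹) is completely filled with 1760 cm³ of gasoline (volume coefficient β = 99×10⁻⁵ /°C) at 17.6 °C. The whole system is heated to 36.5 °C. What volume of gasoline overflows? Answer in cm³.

The beaker also expands: β_container ≈ 3α = 6.99×10⁻⁵ /K
Net overflow = V₀(β_liq − 3α_cont)ΔT
β − 3α = 9.90×10⁻⁴ − 6.99×10⁻⁵ = 9.201×10⁻⁴ /K; ΔT = 18.9 K
ΔV = 1760 × 9.201×10⁻⁴ × 18.9 = 30.6 cm³

30.6 cm³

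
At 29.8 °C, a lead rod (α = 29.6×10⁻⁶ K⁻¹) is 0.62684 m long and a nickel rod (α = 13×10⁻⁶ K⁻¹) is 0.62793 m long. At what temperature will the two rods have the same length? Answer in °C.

Equal length when α₁L₁ΔT − α₂L₂ΔT = L₂ − L₁ = 1.09×10⁻³ m
α₁L₁ = 1.8554464×10⁻⁵, α₂L₂ = 8.16309×10⁻⁶ → Δ(αL) = 1.0391374×10⁻⁵ m/K
ΔT = 1.09×10⁻³ / 1.0391374×10⁻⁵ = 104.895 K, so T = 29.8 + 104.895 = 134.695 °C

T = 134.7 °C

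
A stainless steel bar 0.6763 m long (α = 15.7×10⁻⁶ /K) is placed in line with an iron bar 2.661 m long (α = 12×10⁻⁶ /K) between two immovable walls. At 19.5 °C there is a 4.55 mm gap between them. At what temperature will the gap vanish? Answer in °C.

T = 126 °C

α₁L₁ = 1.061791×10⁻⁵ m/K, α₂L₂ = 3.1932×10⁻⁵ m/K → total 4.254991×10⁻⁵ m/K
ΔT = g/(α₁L₁+α₂L₂) = 4.55×10⁻³ / 4.254991×10⁻⁵ = 106.93 K
T = 19.5 + 106.93 = 126.43 °C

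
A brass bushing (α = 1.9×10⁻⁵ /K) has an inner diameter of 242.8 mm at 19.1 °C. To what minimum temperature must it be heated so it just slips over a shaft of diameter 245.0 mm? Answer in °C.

Required Δd = 245.0 − 242.8 = 2.2 mm
Δd = αd₀ΔT ⇒ ΔT = Δd/(αd₀) = 2.2 / (1.9×10⁻⁵ × 242.8) = 476.89 K
T_min = 19.1 + 476.89 = 495.99 °C

T = 496 °C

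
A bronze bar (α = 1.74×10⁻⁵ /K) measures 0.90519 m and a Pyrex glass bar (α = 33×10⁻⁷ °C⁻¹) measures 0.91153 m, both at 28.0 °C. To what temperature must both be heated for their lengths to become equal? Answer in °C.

Equal length when α₁L₁ΔT − α₂L₂ΔT = L₂ − L₁ = 6.34×10⁻³ m
α₁L₁ = 1.5750306×10⁻⁵, α₂L₂ = 3.008049×10⁻⁶ → Δ(αL) = 1.2742257×10⁻⁵ m/K
ΔT = 6.34×10⁻³ / 1.2742257×10⁻⁵ = 497.557 K, so T = 28.0 + 497.557 = 525.557 °C

T = 525.6 °C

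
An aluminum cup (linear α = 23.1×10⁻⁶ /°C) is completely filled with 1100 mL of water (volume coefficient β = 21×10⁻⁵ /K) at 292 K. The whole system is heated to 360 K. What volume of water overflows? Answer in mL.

The cup also expands: β_container ≈ 3α = 6.93×10⁻⁵ /K
Net overflow = V₀(β_liq − 3α_cont)ΔT
β − 3α = 2.10×10⁻⁴ − 6.93×10⁻⁵ = 1.407×10⁻⁴ /K; ΔT = 68 K
ΔV = 1100 × 1.407×10⁻⁴ × 68 = 10.5 mL

10.5 mL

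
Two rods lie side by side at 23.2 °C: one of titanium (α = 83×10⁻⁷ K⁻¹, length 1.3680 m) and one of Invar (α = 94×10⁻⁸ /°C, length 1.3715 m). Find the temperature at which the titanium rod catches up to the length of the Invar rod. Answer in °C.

T = 370.9 °C

L₁(1 + α₁ΔT) = L₂(1 + α₂ΔT) ⇒ ΔT = (L₂ − L₁)/(α₁L₁ − α₂L₂)
L₂ − L₁ = 1.3715 − 1.3680 = 3.50×10⁻³ m
α₁L₁ − α₂L₂ = 83×10⁻⁷×1.3680 − 94×10⁻⁸×1.3715 = 1.006519×10⁻⁵ m/K
ΔT = 3.50×10⁻³ / 1.006519×10⁻⁵ = 347.733 K
T = 23.2 + 347.733 = 370.933 °C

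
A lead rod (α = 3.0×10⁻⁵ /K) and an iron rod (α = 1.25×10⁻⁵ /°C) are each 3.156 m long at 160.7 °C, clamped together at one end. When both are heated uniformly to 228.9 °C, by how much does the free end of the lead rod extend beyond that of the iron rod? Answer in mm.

3.77 mm

ΔT = 68.2 K
lead: ΔL = 3.0×10⁻⁵ × 3.156 m × 68.2 = 6.4572×10⁻³ m = 6.4572 mm
iron: ΔL = 1.25×10⁻⁵ × 3.156 m × 68.2 = 2.6905×10⁻³ m = 2.6905 mm
difference = 6.4572 − 2.6905 = 3.7667 mm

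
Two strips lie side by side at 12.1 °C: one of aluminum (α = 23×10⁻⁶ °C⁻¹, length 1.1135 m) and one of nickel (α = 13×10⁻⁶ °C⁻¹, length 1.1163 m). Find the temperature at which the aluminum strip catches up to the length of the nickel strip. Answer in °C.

T = 264.4 °C

Equal length when α₁L₁ΔT − α₂L₂ΔT = L₂ − L₁ = 2.80×10⁻³ m
α₁L₁ = 2.56105×10⁻⁵, α₂L₂ = 1.45119×10⁻⁵ → Δ(αL) = 1.10986×10⁻⁵ m/K
ΔT = 2.80×10⁻³ / 1.10986×10⁻⁵ = 252.284 K, so T = 12.1 + 252.284 = 264.384 °C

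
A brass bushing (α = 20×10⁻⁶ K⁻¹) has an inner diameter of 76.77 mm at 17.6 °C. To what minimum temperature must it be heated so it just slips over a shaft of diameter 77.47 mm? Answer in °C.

T = 474 °C

Required Δd = 77.47 − 76.77 = 0.70 mm
Δd = αd₀ΔT ⇒ ΔT = Δd/(αd₀) = 0.70 / (20×10⁻⁶ × 76.77) = 455.91 K
T_min = 17.6 + 455.91 = 473.51 °C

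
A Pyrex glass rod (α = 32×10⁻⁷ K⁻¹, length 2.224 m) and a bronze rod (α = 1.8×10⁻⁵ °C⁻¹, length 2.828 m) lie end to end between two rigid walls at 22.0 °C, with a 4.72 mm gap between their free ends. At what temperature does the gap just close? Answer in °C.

Gap closes when ΔL₁ + ΔL₂ = 4.72 mm = 4.72×10⁻³ m
(α₁L₁ + α₂L₂)ΔT = g
α₁L₁ + α₂L₂ = 32×10⁻⁷×2.224 + 1.8×10⁻⁵×2.828 = 5.80208×10⁻⁵ m/K
ΔT = 4.72×10⁻³ / 5.80208×10⁻⁵ = 81.35 K
T = 22.0 + 81.35 = 103.35 °C

T = 103 °C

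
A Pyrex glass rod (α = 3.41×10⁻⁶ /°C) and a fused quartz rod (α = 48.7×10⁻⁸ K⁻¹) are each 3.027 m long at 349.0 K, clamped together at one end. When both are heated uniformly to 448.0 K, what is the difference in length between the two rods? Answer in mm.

ΔT = 99.0 K
Pyrex glass: ΔL = 3.41×10⁻⁶ × 3.027 m × 99.0 = 1.0219×10⁻³ m = 1.0219 mm
fused quartz: ΔL = 48.7×10⁻⁸ × 3.027 m × 99.0 = 1.4594×10⁻⁴ m = 0.14594 mm
difference = 1.0219 − 0.14594 = 0.87596 mm

0.876 mm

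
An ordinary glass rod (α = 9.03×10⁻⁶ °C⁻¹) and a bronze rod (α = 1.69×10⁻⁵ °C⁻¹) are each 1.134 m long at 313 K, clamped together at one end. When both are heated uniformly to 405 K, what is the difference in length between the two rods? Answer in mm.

0.821 mm

ΔT = 92 K
ordinary glass: ΔL = 9.03×10⁻⁶ × 1.134 m × 92 = 9.4208×10⁻⁴ m = 0.94208 mm
bronze: ΔL = 1.69×10⁻⁵ × 1.134 m × 92 = 1.7631×10⁻³ m = 1.7631 mm
difference = 1.7631 − 0.94208 = 0.82102 mm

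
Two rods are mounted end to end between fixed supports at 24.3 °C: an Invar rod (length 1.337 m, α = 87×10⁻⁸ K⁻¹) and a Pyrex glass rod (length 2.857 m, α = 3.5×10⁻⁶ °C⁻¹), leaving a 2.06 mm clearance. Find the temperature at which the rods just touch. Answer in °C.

α₁L₁ = 1.16319×10⁻⁶ m/K, α₂L₂ = 9.9995×10⁻⁶ m/K → total 1.116269×10⁻⁵ m/K
ΔT = g/(α₁L₁+α₂L₂) = 2.06×10⁻³ / 1.116269×10⁻⁵ = 184.54 K
T = 24.3 + 184.54 = 208.84 °C

T = 209 °C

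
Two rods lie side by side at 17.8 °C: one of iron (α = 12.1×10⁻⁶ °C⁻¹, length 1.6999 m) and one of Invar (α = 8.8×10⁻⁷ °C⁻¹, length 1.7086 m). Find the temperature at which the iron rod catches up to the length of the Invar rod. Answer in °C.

L₁(1 + α₁ΔT) = L₂(1 + α₂ΔT) ⇒ ΔT = (L₂ − L₁)/(α₁L₁ − α₂L₂)
L₂ − L₁ = 1.7086 − 1.6999 = 8.70×10⁻³ m
α₁L₁ − α₂L₂ = 12.1×10⁻⁶×1.6999 − 8.8×10⁻⁷×1.7086 = 1.9065222×10⁻⁵ m/K
ΔT = 8.70×10⁻³ / 1.9065222×10⁻⁵ = 456.328 K
T = 17.8 + 456.328 = 474.128 °C

T = 474.1 °C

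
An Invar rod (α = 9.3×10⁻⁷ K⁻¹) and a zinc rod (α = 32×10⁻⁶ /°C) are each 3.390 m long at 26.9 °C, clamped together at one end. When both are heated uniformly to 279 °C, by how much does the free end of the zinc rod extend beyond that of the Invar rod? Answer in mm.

ΔT = 252.1 K
Invar: ΔL = 9.3×10⁻⁷ × 3.390 m × 252.1 = 7.9480×10⁻⁴ m = 0.79480 mm
zinc: ΔL = 32×10⁻⁶ × 3.390 m × 252.1 = 2.7348×10⁻² m = 27.348 mm
difference = 27.348 − 0.79480 = 26.5532 mm

26.6 mm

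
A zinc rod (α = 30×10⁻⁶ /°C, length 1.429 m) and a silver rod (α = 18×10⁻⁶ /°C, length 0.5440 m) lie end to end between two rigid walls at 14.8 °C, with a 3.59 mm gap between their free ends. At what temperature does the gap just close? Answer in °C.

T = 83.0 °C

α₁L₁ = 4.287×10⁻⁵ m/K, α₂L₂ = 9.792×10⁻⁶ m/K → total 5.2662×10⁻⁵ m/K
ΔT = g/(α₁L₁+α₂L₂) = 3.59×10⁻³ / 5.2662×10⁻⁵ = 68.171 K
T = 14.8 + 68.171 = 82.971 °C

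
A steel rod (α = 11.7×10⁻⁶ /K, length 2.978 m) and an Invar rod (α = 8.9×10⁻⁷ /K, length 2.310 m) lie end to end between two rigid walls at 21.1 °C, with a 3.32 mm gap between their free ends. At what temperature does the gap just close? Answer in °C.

T = 111 °C

α₁L₁ = 3.48426×10⁻⁵ m/K, α₂L₂ = 2.0559×10⁻⁶ m/K → total 3.68985×10⁻⁵ m/K
ΔT = g/(α₁L₁+α₂L₂) = 3.32×10⁻³ / 3.68985×10⁻⁵ = 89.98 K
T = 21.1 + 89.98 = 111.08 °C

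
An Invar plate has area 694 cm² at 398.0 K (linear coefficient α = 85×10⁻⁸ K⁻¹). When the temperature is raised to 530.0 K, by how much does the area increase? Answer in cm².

Area coefficient ≈ 2α; |ΔT| = 132.0 K
ΔA = 2αA₀ΔT = 2(85×10⁻⁸)(694)(132.0) = 0.156 cm²

ΔA = 0.156 cm²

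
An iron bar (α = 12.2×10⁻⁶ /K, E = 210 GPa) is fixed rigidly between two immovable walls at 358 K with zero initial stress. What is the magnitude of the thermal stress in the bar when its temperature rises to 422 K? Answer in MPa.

Fully constrained: the free strain ε = αΔT is blocked, so σ = Eε = EαΔT.
|ΔT| = 64 K
σ = 210×10⁹ × 12.2×10⁻⁶ × 64 = 1.64×10⁸ Pa

σ = 164 MPa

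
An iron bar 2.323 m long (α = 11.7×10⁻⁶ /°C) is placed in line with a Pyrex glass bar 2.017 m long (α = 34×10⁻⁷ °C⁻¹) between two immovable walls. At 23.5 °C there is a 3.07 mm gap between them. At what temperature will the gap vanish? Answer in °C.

Gap closes when ΔL₁ + ΔL₂ = 3.07 mm = 3.07×10⁻³ m
(α₁L₁ + α₂L₂)ΔT = g
α₁L₁ + α₂L₂ = 11.7×10⁻⁶×2.323 + 34×10⁻⁷×2.017 = 3.40369×10⁻⁵ m/K
ΔT = 3.07×10⁻³ / 3.40369×10⁻⁵ = 90.20 K
T = 23.5 + 90.20 = 113.70 °C

T = 114 °C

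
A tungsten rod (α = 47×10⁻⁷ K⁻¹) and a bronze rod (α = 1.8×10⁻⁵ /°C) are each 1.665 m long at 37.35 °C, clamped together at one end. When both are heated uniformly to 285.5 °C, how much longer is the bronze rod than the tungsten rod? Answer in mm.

5.50 mm

ΔT = 248.15 K
tungsten: ΔL = 47×10⁻⁷ × 1.665 m × 248.15 = 1.9419×10⁻³ m = 1.9419 mm
bronze: ΔL = 1.8×10⁻⁵ × 1.665 m × 248.15 = 7.4371×10⁻³ m = 7.4371 mm
difference = 7.4371 − 1.9419 = 5.4952 mm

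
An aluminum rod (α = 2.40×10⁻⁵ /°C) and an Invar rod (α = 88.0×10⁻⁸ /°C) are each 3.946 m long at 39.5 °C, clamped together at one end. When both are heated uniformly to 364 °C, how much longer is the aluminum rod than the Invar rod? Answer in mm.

29.6 mm

ΔT = 324.5 K
aluminum: ΔL = 2.40×10⁻⁵ × 3.946 m × 324.5 = 3.0731×10⁻² m = 30.731 mm
Invar: ΔL = 88.0×10⁻⁸ × 3.946 m × 324.5 = 1.1268×10⁻³ m = 1.1268 mm
difference = 30.731 − 1.1268 = 29.6042 mm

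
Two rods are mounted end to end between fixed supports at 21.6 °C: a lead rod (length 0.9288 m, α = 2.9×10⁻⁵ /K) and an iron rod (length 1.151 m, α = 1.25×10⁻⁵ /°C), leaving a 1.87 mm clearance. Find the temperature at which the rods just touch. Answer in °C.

T = 66.9 °C

α₁L₁ = 2.69352×10⁻⁵ m/K, α₂L₂ = 1.43875×10⁻⁵ m/K → total 4.13227×10⁻⁵ m/K
ΔT = g/(α₁L₁+α₂L₂) = 1.87×10⁻³ / 4.13227×10⁻⁵ = 45.254 K
T = 21.6 + 45.254 = 66.854 °C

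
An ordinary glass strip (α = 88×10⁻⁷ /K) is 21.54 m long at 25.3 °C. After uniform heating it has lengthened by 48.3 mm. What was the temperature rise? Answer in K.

ΔT = 255 K

ΔL = αL₀ΔT ⇒ ΔT = ΔL / (αL₀)
ΔT = 48.3×10⁻³ m / (88×10⁻⁷ × 21.54 m) = 254.81 K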